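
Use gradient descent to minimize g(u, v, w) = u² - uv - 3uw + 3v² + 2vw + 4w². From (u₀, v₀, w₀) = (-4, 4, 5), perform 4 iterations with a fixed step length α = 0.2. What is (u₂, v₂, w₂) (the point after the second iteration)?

∇g = (2u - v - 3w, -u + 6v + 2w, -3u + 2v + 8w)
Step 1: at (-4, 4, 5), ∇g = (-27, 38, 60) → (-4, 4, 5) − 0.2·(-27, 38, 60) = (1.4, -3.6, -7)
Step 2: at (1.4, -3.6, -7), ∇g = (27.4, -37, -67.4) → (1.4, -3.6, -7) − 0.2·(27.4, -37, -67.4) = (-4.08, 3.8, 6.48)

(-4.08, 3.8, 6.48)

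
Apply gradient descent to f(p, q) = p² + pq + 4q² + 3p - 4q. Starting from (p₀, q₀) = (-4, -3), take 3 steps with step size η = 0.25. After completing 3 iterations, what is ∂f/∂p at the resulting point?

∇f = (2p + q + 3, p + 8q - 4)
(p₁, q₁) = (-4, -3) − 0.25·(-8, -32) = (-2, 5)
(p₂, q₂) = (-2, 5) − 0.25·(4, 34) = (-3, -3.5)
(p₃, q₃) = (-3, -3.5) − 0.25·(-6.5, -35) = (-1.375, 5.25)
∂f/∂p at (-1.375, 5.25) = 5.5

5.5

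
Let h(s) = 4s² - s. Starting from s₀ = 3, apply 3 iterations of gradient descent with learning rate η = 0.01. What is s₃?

h′(s) = 8s - 1
Step 1: h′(3) = 23; s₁ = 3 − 0.01·23 = 2.77
Step 2: h′(2.77) = 21.16; s₂ = 2.77 − 0.01·21.16 = 2.5584
Step 3: h′(2.5584) = 19.4672; s₃ = 2.5584 − 0.01·19.4672 = 2.363728

2.363728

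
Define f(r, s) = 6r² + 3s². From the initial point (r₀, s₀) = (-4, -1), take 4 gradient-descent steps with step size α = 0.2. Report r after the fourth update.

∇f = (12r, 6s)
Step 1: at (-4, -1), ∇f = (-48, -6) → (-4, -1) − 0.2·(-48, -6) = (5.6, 0.2)
Step 2: at (5.6, 0.2), ∇f = (67.2, 1.2) → (5.6, 0.2) − 0.2·(67.2, 1.2) = (-7.84, -0.04)
Step 3: at (-7.84, -0.04), ∇f = (-94.08, -0.24) → (-7.84, -0.04) − 0.2·(-94.08, -0.24) = (10.976, 0.008)
Step 4: at (10.976, 0.008), ∇f = (131.712, 0.048) → (10.976, 0.008) − 0.2·(131.712, 0.048) = (-15.3664, -0.0016)
r = -15.3664

-15.3664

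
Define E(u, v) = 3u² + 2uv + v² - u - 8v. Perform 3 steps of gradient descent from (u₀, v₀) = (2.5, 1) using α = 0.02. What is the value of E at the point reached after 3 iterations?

∇E = (6u + 2v - 1, 2u + 2v - 8)
Step 1: at (2.5, 1), ∇E = (16, -1) → (2.5, 1) − 0.02·(16, -1) = (2.18, 1.02)
Step 2: at (2.18, 1.02), ∇E = (14.12, -1.6) → (2.18, 1.02) − 0.02·(14.12, -1.6) = (1.8976, 1.052)
Step 3: at (1.8976, 1.052), ∇E = (12.4896, -2.1008) → (1.8976, 1.052) − 0.02·(12.4896, -2.1008) = (1.647808, 1.094016)
E(1.647808, 1.094016) = 2.548205256704

2.548205256704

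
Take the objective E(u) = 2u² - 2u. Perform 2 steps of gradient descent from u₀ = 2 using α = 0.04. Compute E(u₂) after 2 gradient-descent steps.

1.74042112

E′(u) = 4u - 2
u₁ = 2 − 0.04·6 = 1.76
u₂ = 1.76 − 0.04·5.04 = 1.5584
E(1.5584) = 1.74042112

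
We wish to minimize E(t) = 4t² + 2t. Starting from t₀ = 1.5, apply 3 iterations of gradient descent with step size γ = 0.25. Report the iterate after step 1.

-2

E′(t) = 8t + 2
Step 1: E′(1.5) = 14; t₁ = 1.5 − 0.25·14 = -2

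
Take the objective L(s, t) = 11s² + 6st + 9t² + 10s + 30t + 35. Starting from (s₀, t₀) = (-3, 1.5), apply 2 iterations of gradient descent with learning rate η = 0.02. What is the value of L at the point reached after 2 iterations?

∇L = (22s + 6t + 10, 6s + 18t + 30)
Step 1: at (-3, 1.5), ∇L = (-47, 39) → (-3, 1.5) − 0.02·(-47, 39) = (-2.06, 0.72)
Step 2: at (-2.06, 0.72), ∇L = (-31, 30.6) → (-2.06, 0.72) − 0.02·(-31, 30.6) = (-1.44, 0.108)
L(-1.44, 0.108) = 45.821456

45.821456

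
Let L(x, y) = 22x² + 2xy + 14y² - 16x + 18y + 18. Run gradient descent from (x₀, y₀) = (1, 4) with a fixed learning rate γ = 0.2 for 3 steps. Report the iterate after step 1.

(-6.2, -22.4)

∇L = (44x + 2y - 16, 2x + 28y + 18)
(x₁, y₁) = (1, 4) − 0.2·(36, 132) = (-6.2, -22.4)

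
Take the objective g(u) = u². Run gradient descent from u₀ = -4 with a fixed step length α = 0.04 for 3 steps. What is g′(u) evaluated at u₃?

g′(u) = 2u
Step 1: g′(-4) = -8; u₁ = -4 − 0.04·(-8) = -3.68
Step 2: g′(-3.68) = -7.36; u₂ = -3.68 − 0.04·(-7.36) = -3.3856
Step 3: g′(-3.3856) = -6.7712; u₃ = -3.3856 − 0.04·(-6.7712) = -3.114752
g′(u) at (-3.114752) = -6.229504

-6.229504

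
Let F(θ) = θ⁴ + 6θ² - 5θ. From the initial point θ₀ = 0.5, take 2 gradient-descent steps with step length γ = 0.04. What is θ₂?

F′(θ) = 4θ³ + 12θ - 5
Step 1: F′(0.5) = 1.5; θ₁ = 0.5 − 0.04·1.5 = 0.44
Step 2: F′(0.44) = 0.620736; θ₂ = 0.44 − 0.04·0.620736 = 0.41517056

0.41517056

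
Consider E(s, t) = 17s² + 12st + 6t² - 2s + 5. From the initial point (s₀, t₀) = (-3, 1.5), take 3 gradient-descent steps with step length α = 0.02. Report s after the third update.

∇E = (34s + 12t - 2, 12s + 12t)
(s₁, t₁) = (-3, 1.5) − 0.02·(-86, -18) = (-1.28, 1.86)
(s₂, t₂) = (-1.28, 1.86) − 0.02·(-23.2, 6.96) = (-0.816, 1.7208)
(s₃, t₃) = (-0.816, 1.7208) − 0.02·(-9.0944, 10.8576) = (-0.634112, 1.503648)
s = -0.634112

-0.634112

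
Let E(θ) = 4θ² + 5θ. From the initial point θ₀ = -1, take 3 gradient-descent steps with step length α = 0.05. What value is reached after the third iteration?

E′(θ) = 8θ + 5
Step 1: E′(-1) = -3; θ₁ = -1 − 0.05·(-3) = -0.85
Step 2: E′(-0.85) = -1.8; θ₂ = -0.85 − 0.05·(-1.8) = -0.76
Step 3: E′(-0.76) = -1.08; θ₃ = -0.76 − 0.05·(-1.08) = -0.706

-0.706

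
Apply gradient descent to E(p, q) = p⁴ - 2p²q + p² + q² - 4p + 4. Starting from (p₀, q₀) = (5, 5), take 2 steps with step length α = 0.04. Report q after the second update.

16.179008

∇E = (4p³ - 4pq + 2p - 4, -2p² + 2q)
Step 1: at (5, 5), ∇E = (406, -40) → (5, 5) − 0.04·(406, -40) = (-11.24, 6.6)
Step 2: at (-11.24, 6.6), ∇E = (-5409.882496, -239.4752) → (-11.24, 6.6) − 0.04·(-5409.882496, -239.4752) = (205.15529984, 16.179008)
q = 16.179008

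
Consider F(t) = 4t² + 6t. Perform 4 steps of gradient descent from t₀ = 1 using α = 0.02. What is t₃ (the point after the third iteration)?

F′(t) = 8t + 6
t₁ = 1 − 0.02·14 = 0.72
t₂ = 0.72 − 0.02·11.76 = 0.4848
t₃ = 0.4848 − 0.02·9.8784 = 0.287232

0.287232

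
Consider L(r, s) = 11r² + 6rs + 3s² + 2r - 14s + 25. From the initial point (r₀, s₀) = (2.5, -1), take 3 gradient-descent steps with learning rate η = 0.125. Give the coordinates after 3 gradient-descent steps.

(-15.59375, -2.21875)

∇L = (22r + 6s + 2, 6r + 6s - 14)
Step 1: at (2.5, -1), ∇L = (51, -5) → (2.5, -1) − 0.125·(51, -5) = (-3.875, -0.375)
Step 2: at (-3.875, -0.375), ∇L = (-85.5, -39.5) → (-3.875, -0.375) − 0.125·(-85.5, -39.5) = (6.8125, 4.5625)
Step 3: at (6.8125, 4.5625), ∇L = (179.25, 54.25) → (6.8125, 4.5625) − 0.125·(179.25, 54.25) = (-15.59375, -2.21875)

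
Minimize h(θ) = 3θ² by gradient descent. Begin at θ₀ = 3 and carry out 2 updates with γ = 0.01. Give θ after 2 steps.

h′(θ) = 6θ
θ₁ = 3 − 0.01·18 = 2.82
θ₂ = 2.82 − 0.01·16.92 = 2.6508

2.6508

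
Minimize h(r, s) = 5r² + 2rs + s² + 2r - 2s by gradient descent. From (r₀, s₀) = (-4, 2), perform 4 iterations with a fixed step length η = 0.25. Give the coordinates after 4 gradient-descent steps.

∇h = (10r + 2s + 2, 2r + 2s - 2)
Step 1: at (-4, 2), ∇h = (-34, -6) → (-4, 2) − 0.25·(-34, -6) = (4.5, 3.5)
Step 2: at (4.5, 3.5), ∇h = (54, 14) → (4.5, 3.5) − 0.25·(54, 14) = (-9, 0)
Step 3: at (-9, 0), ∇h = (-88, -20) → (-9, 0) − 0.25·(-88, -20) = (13, 5)
Step 4: at (13, 5), ∇h = (142, 34) → (13, 5) − 0.25·(142, 34) = (-22.5, -3.5)

(-22.5, -3.5)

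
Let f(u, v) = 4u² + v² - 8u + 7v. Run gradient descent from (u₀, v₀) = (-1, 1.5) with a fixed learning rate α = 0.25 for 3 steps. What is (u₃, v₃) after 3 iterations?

∇f = (8u - 8, 2v + 7)
Step 1: at (-1, 1.5), ∇f = (-16, 10) → (-1, 1.5) − 0.25·(-16, 10) = (3, -1)
Step 2: at (3, -1), ∇f = (16, 5) → (3, -1) − 0.25·(16, 5) = (-1, -2.25)
Step 3: at (-1, -2.25), ∇f = (-16, 2.5) → (-1, -2.25) − 0.25·(-16, 2.5) = (3, -2.875)

(3, -2.875)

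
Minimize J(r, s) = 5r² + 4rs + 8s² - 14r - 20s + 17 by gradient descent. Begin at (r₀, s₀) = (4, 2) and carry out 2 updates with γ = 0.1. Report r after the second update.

∇J = (10r + 4s - 14, 4r + 16s - 20)
Step 1: at (4, 2), ∇J = (34, 28) → (4, 2) − 0.1·(34, 28) = (0.6, -0.8)
Step 2: at (0.6, -0.8), ∇J = (-11.2, -30.4) → (0.6, -0.8) − 0.1·(-11.2, -30.4) = (1.72, 2.24)
r = 1.72

1.72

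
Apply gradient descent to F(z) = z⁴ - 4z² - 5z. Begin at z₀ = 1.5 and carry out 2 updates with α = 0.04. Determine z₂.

F′(z) = 4z³ - 8z - 5
z₁ = 1.5 − 0.04·(-3.5) = 1.64
z₂ = 1.64 − 0.04·(-0.476224) = 1.65904896

1.65904896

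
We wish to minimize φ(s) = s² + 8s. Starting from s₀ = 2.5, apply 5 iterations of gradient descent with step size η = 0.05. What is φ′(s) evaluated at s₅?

7.67637

φ′(s) = 2s + 8
Step 1: φ′(2.5) = 13; s₁ = 2.5 − 0.05·13 = 1.85
Step 2: φ′(1.85) = 11.7; s₂ = 1.85 − 0.05·11.7 = 1.265
Step 3: φ′(1.265) = 10.53; s₃ = 1.265 − 0.05·10.53 = 0.7385
Step 4: φ′(0.7385) = 9.477; s₄ = 0.7385 − 0.05·9.477 = 0.26465
Step 5: φ′(0.26465) = 8.5293; s₅ = 0.26465 − 0.05·8.5293 = -0.161815
φ′(s) at (-0.161815) = 7.67637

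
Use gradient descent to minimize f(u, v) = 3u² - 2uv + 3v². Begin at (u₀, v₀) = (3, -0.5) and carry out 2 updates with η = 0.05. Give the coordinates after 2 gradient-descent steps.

(1.43, 0.17)

∇f = (6u - 2v, -2u + 6v)
Step 1: at (3, -0.5), ∇f = (19, -9) → (3, -0.5) − 0.05·(19, -9) = (2.05, -0.05)
Step 2: at (2.05, -0.05), ∇f = (12.4, -4.4) → (2.05, -0.05) − 0.05·(12.4, -4.4) = (1.43, 0.17)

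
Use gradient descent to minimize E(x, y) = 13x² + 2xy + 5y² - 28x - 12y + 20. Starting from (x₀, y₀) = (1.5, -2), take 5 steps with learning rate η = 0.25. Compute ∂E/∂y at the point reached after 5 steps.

∇E = (26x + 2y - 28, 2x + 10y - 12)
(x₁, y₁) = (1.5, -2) − 0.25·(7, -29) = (-0.25, 5.25)
(x₂, y₂) = (-0.25, 5.25) − 0.25·(-24, 40) = (5.75, -4.75)
(x₃, y₃) = (5.75, -4.75) − 0.25·(112, -48) = (-22.25, 7.25)
(x₄, y₄) = (-22.25, 7.25) − 0.25·(-592, 16) = (125.75, 3.25)
(x₅, y₅) = (125.75, 3.25) − 0.25·(3248, 272) = (-686.25, -64.75)
∂E/∂y at (-686.25, -64.75) = -2032

-2032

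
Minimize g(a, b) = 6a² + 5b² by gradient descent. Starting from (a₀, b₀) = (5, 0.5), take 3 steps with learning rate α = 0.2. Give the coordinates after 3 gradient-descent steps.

(-13.72, -0.5)

∇g = (12a, 10b)
(a₁, b₁) = (5, 0.5) − 0.2·(60, 5) = (-7, -0.5)
(a₂, b₂) = (-7, -0.5) − 0.2·(-84, -5) = (9.8, 0.5)
(a₃, b₃) = (9.8, 0.5) − 0.2·(117.6, 5) = (-13.72, -0.5)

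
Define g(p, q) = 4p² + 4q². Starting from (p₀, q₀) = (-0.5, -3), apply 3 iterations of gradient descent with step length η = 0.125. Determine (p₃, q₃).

(0, 0)

∇g = (8p, 8q)
Step 1: at (-0.5, -3), ∇g = (-4, -24) → (-0.5, -3) − 0.125·(-4, -24) = (0, 0)
Step 2: at (0, 0), ∇g = (0, 0) → (0, 0) − 0.125·(0, 0) = (0, 0)
Step 3: at (0, 0), ∇g = (0, 0) → (0, 0) − 0.125·(0, 0) = (0, 0)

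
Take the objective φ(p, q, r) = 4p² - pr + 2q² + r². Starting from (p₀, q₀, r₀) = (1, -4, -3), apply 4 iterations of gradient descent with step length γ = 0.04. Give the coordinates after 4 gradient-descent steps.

∇φ = (8p - r, 4q, -p + 2r)
(p₁, q₁, r₁) = (1, -4, -3) − 0.04·(11, -16, -7) = (0.56, -3.36, -2.72)
(p₂, q₂, r₂) = (0.56, -3.36, -2.72) − 0.04·(7.2, -13.44, -6) = (0.272, -2.8224, -2.48)
(p₃, q₃, r₃) = (0.272, -2.8224, -2.48) − 0.04·(4.656, -11.2896, -5.232) = (0.08576, -2.370816, -2.27072)
(p₄, q₄, r₄) = (0.08576, -2.370816, -2.27072) − 0.04·(2.9568, -9.483264, -4.6272) = (-0.032512, -1.99148544, -2.085632)

(-0.032512, -1.99148544, -2.085632)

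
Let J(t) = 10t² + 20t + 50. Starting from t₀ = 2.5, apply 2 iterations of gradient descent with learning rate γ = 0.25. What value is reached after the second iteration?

55

J′(t) = 20t + 20
Step 1: J′(2.5) = 70; t₁ = 2.5 − 0.25·70 = -15
Step 2: J′(-15) = -280; t₂ = -15 − 0.25·(-280) = 55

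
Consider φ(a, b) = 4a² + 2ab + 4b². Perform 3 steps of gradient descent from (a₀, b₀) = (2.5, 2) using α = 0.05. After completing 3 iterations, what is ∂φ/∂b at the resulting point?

2.298

∇φ = (8a + 2b, 2a + 8b)
(a₁, b₁) = (2.5, 2) − 0.05·(24, 21) = (1.3, 0.95)
(a₂, b₂) = (1.3, 0.95) − 0.05·(12.3, 10.2) = (0.685, 0.44)
(a₃, b₃) = (0.685, 0.44) − 0.05·(6.36, 4.89) = (0.367, 0.1955)
∂φ/∂b at (0.367, 0.1955) = 2.298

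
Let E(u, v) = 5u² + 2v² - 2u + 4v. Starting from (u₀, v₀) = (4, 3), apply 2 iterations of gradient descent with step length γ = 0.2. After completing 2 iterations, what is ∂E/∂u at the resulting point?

∇E = (10u - 2, 4v + 4)
Step 1: at (4, 3), ∇E = (38, 16) → (4, 3) − 0.2·(38, 16) = (-3.6, -0.2)
Step 2: at (-3.6, -0.2), ∇E = (-38, 3.2) → (-3.6, -0.2) − 0.2·(-38, 3.2) = (4, -0.84)
∂E/∂u at (4, -0.84) = 38

38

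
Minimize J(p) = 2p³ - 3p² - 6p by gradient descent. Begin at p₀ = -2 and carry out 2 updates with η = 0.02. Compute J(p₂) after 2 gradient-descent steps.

-110.891003969536

J′(p) = 6p² - 6p - 6
p₁ = -2 − 0.02·30 = -2.6
p₂ = -2.6 − 0.02·50.16 = -3.6032
J(-3.6032) = -110.891003969536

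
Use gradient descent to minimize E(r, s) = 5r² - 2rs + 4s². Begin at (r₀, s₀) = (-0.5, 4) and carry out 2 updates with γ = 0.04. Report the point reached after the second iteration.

∇E = (10r - 2s, -2r + 8s)
Step 1: at (-0.5, 4), ∇E = (-13, 33) → (-0.5, 4) − 0.04·(-13, 33) = (0.02, 2.68)
Step 2: at (0.02, 2.68), ∇E = (-5.16, 21.4) → (0.02, 2.68) − 0.04·(-5.16, 21.4) = (0.2264, 1.824)

(0.2264, 1.824)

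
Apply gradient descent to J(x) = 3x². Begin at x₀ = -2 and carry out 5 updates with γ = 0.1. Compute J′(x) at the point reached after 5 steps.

J′(x) = 6x
Step 1: J′(-2) = -12; x₁ = -2 − 0.1·(-12) = -0.8
Step 2: J′(-0.8) = -4.8; x₂ = -0.8 − 0.1·(-4.8) = -0.32
Step 3: J′(-0.32) = -1.92; x₃ = -0.32 − 0.1·(-1.92) = -0.128
Step 4: J′(-0.128) = -0.768; x₄ = -0.128 − 0.1·(-0.768) = -0.0512
Step 5: J′(-0.0512) = -0.3072; x₅ = -0.0512 − 0.1·(-0.3072) = -0.02048
J′(x) at (-0.02048) = -0.12288

-0.12288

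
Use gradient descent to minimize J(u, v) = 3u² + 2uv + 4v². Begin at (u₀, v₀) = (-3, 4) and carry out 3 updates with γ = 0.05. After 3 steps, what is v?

∇J = (6u + 2v, 2u + 8v)
Step 1: at (-3, 4), ∇J = (-10, 26) → (-3, 4) − 0.05·(-10, 26) = (-2.5, 2.7)
Step 2: at (-2.5, 2.7), ∇J = (-9.6, 16.6) → (-2.5, 2.7) − 0.05·(-9.6, 16.6) = (-2.02, 1.87)
Step 3: at (-2.02, 1.87), ∇J = (-8.38, 10.92) → (-2.02, 1.87) − 0.05·(-8.38, 10.92) = (-1.601, 1.324)
v = 1.324

1.324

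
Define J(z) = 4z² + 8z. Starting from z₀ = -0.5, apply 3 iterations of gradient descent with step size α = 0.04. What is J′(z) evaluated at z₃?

J′(z) = 8z + 8
z₁ = -0.5 − 0.04·4 = -0.66
z₂ = -0.66 − 0.04·2.72 = -0.7688
z₃ = -0.7688 − 0.04·1.8496 = -0.842784
J′(z) at (-0.842784) = 1.257728

1.257728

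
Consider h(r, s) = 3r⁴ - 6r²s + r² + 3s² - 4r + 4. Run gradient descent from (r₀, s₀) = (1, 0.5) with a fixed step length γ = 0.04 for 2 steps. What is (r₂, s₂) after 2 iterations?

(0.89828608, 0.640544)

∇h = (12r³ - 12rs + 2r - 4, -6r² + 6s)
(r₁, s₁) = (1, 0.5) − 0.04·(4, -3) = (0.84, 0.62)
(r₂, s₂) = (0.84, 0.62) − 0.04·(-1.457152, -0.5136) = (0.89828608, 0.640544)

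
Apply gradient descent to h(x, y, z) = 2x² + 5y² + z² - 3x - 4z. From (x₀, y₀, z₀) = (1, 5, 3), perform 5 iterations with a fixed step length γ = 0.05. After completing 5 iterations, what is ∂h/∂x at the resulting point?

0.32768

∇h = (4x - 3, 10y, 2z - 4)
Step 1: at (1, 5, 3), ∇h = (1, 50, 2) → (1, 5, 3) − 0.05·(1, 50, 2) = (0.95, 2.5, 2.9)
Step 2: at (0.95, 2.5, 2.9), ∇h = (0.8, 25, 1.8) → (0.95, 2.5, 2.9) − 0.05·(0.8, 25, 1.8) = (0.91, 1.25, 2.81)
Step 3: at (0.91, 1.25, 2.81), ∇h = (0.64, 12.5, 1.62) → (0.91, 1.25, 2.81) − 0.05·(0.64, 12.5, 1.62) = (0.878, 0.625, 2.729)
Step 4: at (0.878, 0.625, 2.729), ∇h = (0.512, 6.25, 1.458) → (0.878, 0.625, 2.729) − 0.05·(0.512, 6.25, 1.458) = (0.8524, 0.3125, 2.6561)
Step 5: at (0.8524, 0.3125, 2.6561), ∇h = (0.4096, 3.125, 1.3122) → (0.8524, 0.3125, 2.6561) − 0.05·(0.4096, 3.125, 1.3122) = (0.83192, 0.15625, 2.59049)
∂h/∂x at (0.83192, 0.15625, 2.59049) = 0.32768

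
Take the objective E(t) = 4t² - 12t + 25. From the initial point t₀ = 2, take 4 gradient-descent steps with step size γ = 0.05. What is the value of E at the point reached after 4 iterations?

16.01679616

E′(t) = 8t - 12
t₁ = 2 − 0.05·4 = 1.8
t₂ = 1.8 − 0.05·2.4 = 1.68
t₃ = 1.68 − 0.05·1.44 = 1.608
t₄ = 1.608 − 0.05·0.864 = 1.5648
E(1.5648) = 16.01679616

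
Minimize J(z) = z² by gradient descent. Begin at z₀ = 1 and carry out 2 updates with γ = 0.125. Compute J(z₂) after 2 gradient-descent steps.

J′(z) = 2z
Step 1: J′(1) = 2; z₁ = 1 − 0.125·2 = 0.75
Step 2: J′(0.75) = 1.5; z₂ = 0.75 − 0.125·1.5 = 0.5625
J(0.5625) = 0.31640625

0.31640625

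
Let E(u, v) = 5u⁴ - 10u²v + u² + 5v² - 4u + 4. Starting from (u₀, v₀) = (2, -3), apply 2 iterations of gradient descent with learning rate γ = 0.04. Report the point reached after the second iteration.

∇E = (20u³ - 20uv + 2u - 4, -10u² + 10v)
Step 1: at (2, -3), ∇E = (280, -70) → (2, -3) − 0.04·(280, -70) = (-9.2, -0.2)
Step 2: at (-9.2, -0.2), ∇E = (-15632.96, -848.4) → (-9.2, -0.2) − 0.04·(-15632.96, -848.4) = (616.1184, 33.736)

(616.1184, 33.736)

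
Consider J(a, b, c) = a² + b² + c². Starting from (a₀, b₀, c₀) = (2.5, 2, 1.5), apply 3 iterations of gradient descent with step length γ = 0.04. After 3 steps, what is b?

1.557376

∇J = (2a, 2b, 2c)
Step 1: at (2.5, 2, 1.5), ∇J = (5, 4, 3) → (2.5, 2, 1.5) − 0.04·(5, 4, 3) = (2.3, 1.84, 1.38)
Step 2: at (2.3, 1.84, 1.38), ∇J = (4.6, 3.68, 2.76) → (2.3, 1.84, 1.38) − 0.04·(4.6, 3.68, 2.76) = (2.116, 1.6928, 1.2696)
Step 3: at (2.116, 1.6928, 1.2696), ∇J = (4.232, 3.3856, 2.5392) → (2.116, 1.6928, 1.2696) − 0.04·(4.232, 3.3856, 2.5392) = (1.94672, 1.557376, 1.168032)
b = 1.557376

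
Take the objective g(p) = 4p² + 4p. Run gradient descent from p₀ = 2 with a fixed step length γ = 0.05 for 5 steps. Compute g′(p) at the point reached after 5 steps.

g′(p) = 8p + 4
p₁ = 2 − 0.05·20 = 1
p₂ = 1 − 0.05·12 = 0.4
p₃ = 0.4 − 0.05·7.2 = 0.04
p₄ = 0.04 − 0.05·4.32 = -0.176
p₅ = -0.176 − 0.05·2.592 = -0.3056
g′(p) at (-0.3056) = 1.5552

1.5552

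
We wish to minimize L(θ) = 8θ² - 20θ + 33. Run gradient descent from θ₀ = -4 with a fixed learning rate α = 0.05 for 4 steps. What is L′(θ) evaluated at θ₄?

L′(θ) = 16θ - 20
Step 1: L′(-4) = -84; θ₁ = -4 − 0.05·(-84) = 0.2
Step 2: L′(0.2) = -16.8; θ₂ = 0.2 − 0.05·(-16.8) = 1.04
Step 3: L′(1.04) = -3.36; θ₃ = 1.04 − 0.05·(-3.36) = 1.208
Step 4: L′(1.208) = -0.672; θ₄ = 1.208 − 0.05·(-0.672) = 1.2416
L′(θ) at (1.2416) = -0.1344

-0.1344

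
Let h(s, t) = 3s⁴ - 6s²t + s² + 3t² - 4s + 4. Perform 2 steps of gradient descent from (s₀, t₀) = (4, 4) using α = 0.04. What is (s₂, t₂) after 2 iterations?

∇h = (12s³ - 12st + 2s - 4, -6s² + 6t)
(s₁, t₁) = (4, 4) − 0.04·(580, -72) = (-19.2, 6.88)
(s₂, t₂) = (-19.2, 6.88) − 0.04·(-83391.904, -2170.56) = (3316.47616, 93.7024)

(3316.47616, 93.7024)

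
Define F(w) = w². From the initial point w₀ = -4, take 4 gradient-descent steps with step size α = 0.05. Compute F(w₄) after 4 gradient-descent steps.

F′(w) = 2w
w₁ = -4 − 0.05·(-8) = -3.6
w₂ = -3.6 − 0.05·(-7.2) = -3.24
w₃ = -3.24 − 0.05·(-6.48) = -2.916
w₄ = -2.916 − 0.05·(-5.832) = -2.6244
F(-2.6244) = 6.88747536

6.88747536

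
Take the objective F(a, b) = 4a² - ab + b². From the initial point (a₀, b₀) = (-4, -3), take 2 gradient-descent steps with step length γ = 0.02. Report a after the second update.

-2.932

∇F = (8a - b, -a + 2b)
Step 1: at (-4, -3), ∇F = (-29, -2) → (-4, -3) − 0.02·(-29, -2) = (-3.42, -2.96)
Step 2: at (-3.42, -2.96), ∇F = (-24.4, -2.5) → (-3.42, -2.96) − 0.02·(-24.4, -2.5) = (-2.932, -2.91)
a = -2.932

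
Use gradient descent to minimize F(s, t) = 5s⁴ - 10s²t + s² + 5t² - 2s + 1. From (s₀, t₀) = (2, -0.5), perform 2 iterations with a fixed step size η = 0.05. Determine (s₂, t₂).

(339.196, 26.08)

∇F = (20s³ - 20st + 2s - 2, -10s² + 10t)
Step 1: at (2, -0.5), ∇F = (182, -45) → (2, -0.5) − 0.05·(182, -45) = (-7.1, 1.75)
Step 2: at (-7.1, 1.75), ∇F = (-6925.92, -486.6) → (-7.1, 1.75) − 0.05·(-6925.92, -486.6) = (339.196, 26.08)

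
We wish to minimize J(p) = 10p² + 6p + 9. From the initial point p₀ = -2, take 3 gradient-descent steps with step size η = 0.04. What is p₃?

-0.3136

J′(p) = 20p + 6
Step 1: J′(-2) = -34; p₁ = -2 − 0.04·(-34) = -0.64
Step 2: J′(-0.64) = -6.8; p₂ = -0.64 − 0.04·(-6.8) = -0.368
Step 3: J′(-0.368) = -1.36; p₃ = -0.368 − 0.04·(-1.36) = -0.3136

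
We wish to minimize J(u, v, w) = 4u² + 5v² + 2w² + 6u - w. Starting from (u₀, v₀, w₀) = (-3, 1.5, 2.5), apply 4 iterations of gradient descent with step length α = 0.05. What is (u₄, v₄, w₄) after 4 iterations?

∇J = (8u + 6, 10v, 4w - 1)
Step 1: at (-3, 1.5, 2.5), ∇J = (-18, 15, 9) → (-3, 1.5, 2.5) − 0.05·(-18, 15, 9) = (-2.1, 0.75, 2.05)
Step 2: at (-2.1, 0.75, 2.05), ∇J = (-10.8, 7.5, 7.2) → (-2.1, 0.75, 2.05) − 0.05·(-10.8, 7.5, 7.2) = (-1.56, 0.375, 1.69)
Step 3: at (-1.56, 0.375, 1.69), ∇J = (-6.48, 3.75, 5.76) → (-1.56, 0.375, 1.69) − 0.05·(-6.48, 3.75, 5.76) = (-1.236, 0.1875, 1.402)
Step 4: at (-1.236, 0.1875, 1.402), ∇J = (-3.888, 1.875, 4.608) → (-1.236, 0.1875, 1.402) − 0.05·(-3.888, 1.875, 4.608) = (-1.0416, 0.09375, 1.1716)

(-1.0416, 0.09375, 1.1716)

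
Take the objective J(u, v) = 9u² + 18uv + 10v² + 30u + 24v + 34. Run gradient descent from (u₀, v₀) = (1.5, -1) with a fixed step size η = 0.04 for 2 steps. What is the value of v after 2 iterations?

-1.3648

∇J = (18u + 18v + 30, 18u + 20v + 24)
(u₁, v₁) = (1.5, -1) − 0.04·(39, 31) = (-0.06, -2.24)
(u₂, v₂) = (-0.06, -2.24) − 0.04·(-11.4, -21.88) = (0.396, -1.3648)
v = -1.3648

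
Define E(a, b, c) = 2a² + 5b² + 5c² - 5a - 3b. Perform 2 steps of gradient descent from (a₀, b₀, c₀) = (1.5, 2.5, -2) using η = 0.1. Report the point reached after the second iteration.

∇E = (4a - 5, 10b - 3, 10c)
Step 1: at (1.5, 2.5, -2), ∇E = (1, 22, -20) → (1.5, 2.5, -2) − 0.1·(1, 22, -20) = (1.4, 0.3, 0)
Step 2: at (1.4, 0.3, 0), ∇E = (0.6, 0, 0) → (1.4, 0.3, 0) − 0.1·(0.6, 0, 0) = (1.34, 0.3, 0)

(1.34, 0.3, 0)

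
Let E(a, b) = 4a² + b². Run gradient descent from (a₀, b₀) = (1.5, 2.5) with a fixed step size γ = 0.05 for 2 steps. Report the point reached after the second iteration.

∇E = (8a, 2b)
Step 1: at (1.5, 2.5), ∇E = (12, 5) → (1.5, 2.5) − 0.05·(12, 5) = (0.9, 2.25)
Step 2: at (0.9, 2.25), ∇E = (7.2, 4.5) → (0.9, 2.25) − 0.05·(7.2, 4.5) = (0.54, 2.025)

(0.54, 2.025)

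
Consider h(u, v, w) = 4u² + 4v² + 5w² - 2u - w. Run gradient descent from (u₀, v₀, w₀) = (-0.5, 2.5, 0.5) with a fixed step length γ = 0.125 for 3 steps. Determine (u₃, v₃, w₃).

(0.25, 0, 0.09375)

∇h = (8u - 2, 8v, 10w - 1)
(u₁, v₁, w₁) = (-0.5, 2.5, 0.5) − 0.125·(-6, 20, 4) = (0.25, 0, 0)
(u₂, v₂, w₂) = (0.25, 0, 0) − 0.125·(0, 0, -1) = (0.25, 0, 0.125)
(u₃, v₃, w₃) = (0.25, 0, 0.125) − 0.125·(0, 0, 0.25) = (0.25, 0, 0.09375)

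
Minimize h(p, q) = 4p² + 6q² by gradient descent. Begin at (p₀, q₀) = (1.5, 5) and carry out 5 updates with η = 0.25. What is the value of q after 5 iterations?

∇h = (8p, 12q)
Step 1: at (1.5, 5), ∇h = (12, 60) → (1.5, 5) − 0.25·(12, 60) = (-1.5, -10)
Step 2: at (-1.5, -10), ∇h = (-12, -120) → (-1.5, -10) − 0.25·(-12, -120) = (1.5, 20)
Step 3: at (1.5, 20), ∇h = (12, 240) → (1.5, 20) − 0.25·(12, 240) = (-1.5, -40)
Step 4: at (-1.5, -40), ∇h = (-12, -480) → (-1.5, -40) − 0.25·(-12, -480) = (1.5, 80)
Step 5: at (1.5, 80), ∇h = (12, 960) → (1.5, 80) − 0.25·(12, 960) = (-1.5, -160)
q = -160

-160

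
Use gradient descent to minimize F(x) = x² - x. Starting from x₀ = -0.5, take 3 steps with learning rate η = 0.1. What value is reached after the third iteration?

F′(x) = 2x - 1
x₁ = -0.5 − 0.1·(-2) = -0.3
x₂ = -0.3 − 0.1·(-1.6) = -0.14
x₃ = -0.14 − 0.1·(-1.28) = -0.012

-0.012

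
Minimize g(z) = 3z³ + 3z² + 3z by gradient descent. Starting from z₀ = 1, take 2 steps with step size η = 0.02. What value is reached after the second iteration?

g′(z) = 9z² + 6z + 3
Step 1: g′(1) = 18; z₁ = 1 − 0.02·18 = 0.64
Step 2: g′(0.64) = 10.5264; z₂ = 0.64 − 0.02·10.5264 = 0.429472

0.429472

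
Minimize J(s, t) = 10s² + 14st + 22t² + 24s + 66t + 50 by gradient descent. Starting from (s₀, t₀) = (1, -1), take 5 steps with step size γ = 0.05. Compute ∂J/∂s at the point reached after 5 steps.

-154.3374

∇J = (20s + 14t + 24, 14s + 44t + 66)
Step 1: at (1, -1), ∇J = (30, 36) → (1, -1) − 0.05·(30, 36) = (-0.5, -2.8)
Step 2: at (-0.5, -2.8), ∇J = (-25.2, -64.2) → (-0.5, -2.8) − 0.05·(-25.2, -64.2) = (0.76, 0.41)
Step 3: at (0.76, 0.41), ∇J = (44.94, 94.68) → (0.76, 0.41) − 0.05·(44.94, 94.68) = (-1.487, -4.324)
Step 4: at (-1.487, -4.324), ∇J = (-66.276, -145.074) → (-1.487, -4.324) − 0.05·(-66.276, -145.074) = (1.8268, 2.9297)
Step 5: at (1.8268, 2.9297), ∇J = (101.5518, 220.482) → (1.8268, 2.9297) − 0.05·(101.5518, 220.482) = (-3.25079, -8.0944)
∂J/∂s at (-3.25079, -8.0944) = -154.3374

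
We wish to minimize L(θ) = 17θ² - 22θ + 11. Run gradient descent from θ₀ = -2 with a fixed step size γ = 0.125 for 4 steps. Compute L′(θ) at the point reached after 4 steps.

-10040.9765625

L′(θ) = 34θ - 22
θ₁ = -2 − 0.125·(-90) = 9.25
θ₂ = 9.25 − 0.125·292.5 = -27.3125
θ₃ = -27.3125 − 0.125·(-950.625) = 91.515625
θ₄ = 91.515625 − 0.125·3089.53125 = -294.67578125
L′(θ) at (-294.67578125) = -10040.9765625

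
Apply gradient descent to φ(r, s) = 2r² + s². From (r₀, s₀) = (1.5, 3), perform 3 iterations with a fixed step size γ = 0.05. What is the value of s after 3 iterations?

∇φ = (4r, 2s)
Step 1: at (1.5, 3), ∇φ = (6, 6) → (1.5, 3) − 0.05·(6, 6) = (1.2, 2.7)
Step 2: at (1.2, 2.7), ∇φ = (4.8, 5.4) → (1.2, 2.7) − 0.05·(4.8, 5.4) = (0.96, 2.43)
Step 3: at (0.96, 2.43), ∇φ = (3.84, 4.86) → (0.96, 2.43) − 0.05·(3.84, 4.86) = (0.768, 2.187)
s = 2.187

2.187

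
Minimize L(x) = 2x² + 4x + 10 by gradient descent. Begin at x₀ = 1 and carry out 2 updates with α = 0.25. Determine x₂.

L′(x) = 4x + 4
x₁ = 1 − 0.25·8 = -1
x₂ = -1 − 0.25·0 = -1

-1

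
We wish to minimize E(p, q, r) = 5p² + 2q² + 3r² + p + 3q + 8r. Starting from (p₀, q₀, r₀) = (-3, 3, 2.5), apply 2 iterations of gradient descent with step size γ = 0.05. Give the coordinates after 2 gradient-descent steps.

∇E = (10p + 1, 4q + 3, 6r + 8)
Step 1: at (-3, 3, 2.5), ∇E = (-29, 15, 23) → (-3, 3, 2.5) − 0.05·(-29, 15, 23) = (-1.55, 2.25, 1.35)
Step 2: at (-1.55, 2.25, 1.35), ∇E = (-14.5, 12, 16.1) → (-1.55, 2.25, 1.35) − 0.05·(-14.5, 12, 16.1) = (-0.825, 1.65, 0.545)

(-0.825, 1.65, 0.545)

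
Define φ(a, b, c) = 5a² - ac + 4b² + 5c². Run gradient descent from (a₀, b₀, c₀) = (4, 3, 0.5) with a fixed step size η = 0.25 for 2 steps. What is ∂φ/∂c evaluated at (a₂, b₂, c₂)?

-27.3125

∇φ = (10a - c, 8b, -a + 10c)
(a₁, b₁, c₁) = (4, 3, 0.5) − 0.25·(39.5, 24, 1) = (-5.875, -3, 0.25)
(a₂, b₂, c₂) = (-5.875, -3, 0.25) − 0.25·(-59, -24, 8.375) = (8.875, 3, -1.84375)
∂φ/∂c at (8.875, 3, -1.84375) = -27.3125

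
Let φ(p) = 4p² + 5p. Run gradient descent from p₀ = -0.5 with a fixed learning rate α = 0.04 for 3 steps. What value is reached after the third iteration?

φ′(p) = 8p + 5
p₁ = -0.5 − 0.04·1 = -0.54
p₂ = -0.54 − 0.04·0.68 = -0.5672
p₃ = -0.5672 − 0.04·0.4624 = -0.585696

-0.585696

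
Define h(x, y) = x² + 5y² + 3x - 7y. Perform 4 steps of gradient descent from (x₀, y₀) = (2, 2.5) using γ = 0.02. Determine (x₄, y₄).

(1.47271296, 1.43728)

∇h = (2x + 3, 10y - 7)
Step 1: at (2, 2.5), ∇h = (7, 18) → (2, 2.5) − 0.02·(7, 18) = (1.86, 2.14)
Step 2: at (1.86, 2.14), ∇h = (6.72, 14.4) → (1.86, 2.14) − 0.02·(6.72, 14.4) = (1.7256, 1.852)
Step 3: at (1.7256, 1.852), ∇h = (6.4512, 11.52) → (1.7256, 1.852) − 0.02·(6.4512, 11.52) = (1.596576, 1.6216)
Step 4: at (1.596576, 1.6216), ∇h = (6.193152, 9.216) → (1.596576, 1.6216) − 0.02·(6.193152, 9.216) = (1.47271296, 1.43728)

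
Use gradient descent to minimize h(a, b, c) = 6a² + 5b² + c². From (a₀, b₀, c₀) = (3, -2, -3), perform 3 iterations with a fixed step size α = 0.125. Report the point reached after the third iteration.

∇h = (12a, 10b, 2c)
(a₁, b₁, c₁) = (3, -2, -3) − 0.125·(36, -20, -6) = (-1.5, 0.5, -2.25)
(a₂, b₂, c₂) = (-1.5, 0.5, -2.25) − 0.125·(-18, 5, -4.5) = (0.75, -0.125, -1.6875)
(a₃, b₃, c₃) = (0.75, -0.125, -1.6875) − 0.125·(9, -1.25, -3.375) = (-0.375, 0.03125, -1.265625)

(-0.375, 0.03125, -1.265625)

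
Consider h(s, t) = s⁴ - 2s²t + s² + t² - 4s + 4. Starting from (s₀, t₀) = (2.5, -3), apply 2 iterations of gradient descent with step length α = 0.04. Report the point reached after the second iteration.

(-0.22735616, -1.956192)

∇h = (4s³ - 4st + 2s - 4, -2s² + 2t)
Step 1: at (2.5, -3), ∇h = (93.5, -18.5) → (2.5, -3) − 0.04·(93.5, -18.5) = (-1.24, -2.26)
Step 2: at (-1.24, -2.26), ∇h = (-25.316096, -7.5952) → (-1.24, -2.26) − 0.04·(-25.316096, -7.5952) = (-0.22735616, -1.956192)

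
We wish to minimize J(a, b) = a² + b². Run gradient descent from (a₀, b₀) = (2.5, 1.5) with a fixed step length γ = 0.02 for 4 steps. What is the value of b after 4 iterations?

1.27401984

∇J = (2a, 2b)
Step 1: at (2.5, 1.5), ∇J = (5, 3) → (2.5, 1.5) − 0.02·(5, 3) = (2.4, 1.44)
Step 2: at (2.4, 1.44), ∇J = (4.8, 2.88) → (2.4, 1.44) − 0.02·(4.8, 2.88) = (2.304, 1.3824)
Step 3: at (2.304, 1.3824), ∇J = (4.608, 2.7648) → (2.304, 1.3824) − 0.02·(4.608, 2.7648) = (2.21184, 1.327104)
Step 4: at (2.21184, 1.327104), ∇J = (4.42368, 2.654208) → (2.21184, 1.327104) − 0.02·(4.42368, 2.654208) = (2.1233664, 1.27401984)
b = 1.27401984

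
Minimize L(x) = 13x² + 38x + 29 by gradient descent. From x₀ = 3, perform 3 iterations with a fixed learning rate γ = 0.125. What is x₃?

L′(x) = 26x + 38
Step 1: L′(3) = 116; x₁ = 3 − 0.125·116 = -11.5
Step 2: L′(-11.5) = -261; x₂ = -11.5 − 0.125·(-261) = 21.125
Step 3: L′(21.125) = 587.25; x₃ = 21.125 − 0.125·587.25 = -52.28125

-52.28125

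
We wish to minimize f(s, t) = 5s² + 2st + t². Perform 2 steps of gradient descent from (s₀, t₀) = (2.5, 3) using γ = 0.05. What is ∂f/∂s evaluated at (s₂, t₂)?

∇f = (10s + 2t, 2s + 2t)
(s₁, t₁) = (2.5, 3) − 0.05·(31, 11) = (0.95, 2.45)
(s₂, t₂) = (0.95, 2.45) − 0.05·(14.4, 6.8) = (0.23, 2.11)
∂f/∂s at (0.23, 2.11) = 6.52

6.52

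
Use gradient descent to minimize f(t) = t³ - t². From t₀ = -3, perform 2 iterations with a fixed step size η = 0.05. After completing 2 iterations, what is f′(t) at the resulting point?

f′(t) = 3t² - 2t
t₁ = -3 − 0.05·33 = -4.65
t₂ = -4.65 − 0.05·74.1675 = -8.358375
f′(t) at (-8.358375) = 226.304047921875

226.304047921875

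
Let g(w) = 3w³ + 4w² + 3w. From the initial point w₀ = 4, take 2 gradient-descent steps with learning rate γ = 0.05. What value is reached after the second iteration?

-14.146125

g′(w) = 9w² + 8w + 3
w₁ = 4 − 0.05·179 = -4.95
w₂ = -4.95 − 0.05·183.9225 = -14.146125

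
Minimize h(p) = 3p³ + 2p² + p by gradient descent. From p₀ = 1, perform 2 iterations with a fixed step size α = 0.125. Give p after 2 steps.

-1.1328125

h′(p) = 9p² + 4p + 1
p₁ = 1 − 0.125·14 = -0.75
p₂ = -0.75 − 0.125·3.0625 = -1.1328125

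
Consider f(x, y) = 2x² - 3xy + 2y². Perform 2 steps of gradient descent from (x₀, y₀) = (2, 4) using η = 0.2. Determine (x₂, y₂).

(1.76, 2.08)

∇f = (4x - 3y, -3x + 4y)
Step 1: at (2, 4), ∇f = (-4, 10) → (2, 4) − 0.2·(-4, 10) = (2.8, 2)
Step 2: at (2.8, 2), ∇f = (5.2, -0.4) → (2.8, 2) − 0.2·(5.2, -0.4) = (1.76, 2.08)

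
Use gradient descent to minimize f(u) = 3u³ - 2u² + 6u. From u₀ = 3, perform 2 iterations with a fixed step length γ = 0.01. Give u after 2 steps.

f′(u) = 9u² - 4u + 6
Step 1: f′(3) = 75; u₁ = 3 − 0.01·75 = 2.25
Step 2: f′(2.25) = 42.5625; u₂ = 2.25 − 0.01·42.5625 = 1.824375

1.824375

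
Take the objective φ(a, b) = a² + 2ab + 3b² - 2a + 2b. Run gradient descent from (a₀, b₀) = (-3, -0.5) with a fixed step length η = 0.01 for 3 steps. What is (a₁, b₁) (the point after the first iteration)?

(-2.91, -0.43)

∇φ = (2a + 2b - 2, 2a + 6b + 2)
(a₁, b₁) = (-3, -0.5) − 0.01·(-9, -7) = (-2.91, -0.43)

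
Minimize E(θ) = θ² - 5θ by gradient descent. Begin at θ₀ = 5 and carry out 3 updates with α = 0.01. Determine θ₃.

E′(θ) = 2θ - 5
θ₁ = 5 − 0.01·5 = 4.95
θ₂ = 4.95 − 0.01·4.9 = 4.901
θ₃ = 4.901 − 0.01·4.802 = 4.85298

4.85298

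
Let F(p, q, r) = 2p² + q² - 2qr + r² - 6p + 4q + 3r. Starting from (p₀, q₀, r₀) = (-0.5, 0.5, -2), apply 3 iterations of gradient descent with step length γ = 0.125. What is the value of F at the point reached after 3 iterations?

∇F = (4p - 6, 2q - 2r + 4, -2q + 2r + 3)
Step 1: at (-0.5, 0.5, -2), ∇F = (-8, 9, -2) → (-0.5, 0.5, -2) − 0.125·(-8, 9, -2) = (0.5, -0.625, -1.75)
Step 2: at (0.5, -0.625, -1.75), ∇F = (-4, 6.25, 0.75) → (0.5, -0.625, -1.75) − 0.125·(-4, 6.25, 0.75) = (1, -1.40625, -1.84375)
Step 3: at (1, -1.40625, -1.84375), ∇F = (-2, 4.875, 2.125) → (1, -1.40625, -1.84375) − 0.125·(-2, 4.875, 2.125) = (1.25, -2.015625, -2.109375)
F(1.25, -2.015625, -2.109375) = -18.7568359375

-18.7568359375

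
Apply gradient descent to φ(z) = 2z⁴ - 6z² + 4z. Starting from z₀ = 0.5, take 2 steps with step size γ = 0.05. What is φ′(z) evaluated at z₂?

φ′(z) = 8z³ - 12z + 4
Step 1: φ′(0.5) = -1; z₁ = 0.5 − 0.05·(-1) = 0.55
Step 2: φ′(0.55) = -1.269; z₂ = 0.55 − 0.05·(-1.269) = 0.61345
φ′(z) at (0.61345) = -1.514567538891

-1.514567538891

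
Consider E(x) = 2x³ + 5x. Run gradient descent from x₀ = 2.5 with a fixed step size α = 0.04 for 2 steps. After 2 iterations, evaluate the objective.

2.409910898688

E′(x) = 6x² + 5
Step 1: E′(2.5) = 42.5; x₁ = 2.5 − 0.04·42.5 = 0.8
Step 2: E′(0.8) = 8.84; x₂ = 0.8 − 0.04·8.84 = 0.4464
E(0.4464) = 2.409910898688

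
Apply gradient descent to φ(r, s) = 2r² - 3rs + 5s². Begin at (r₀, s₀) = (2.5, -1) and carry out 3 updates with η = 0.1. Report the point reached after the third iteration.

(0.675, 0.2835)

∇φ = (4r - 3s, -3r + 10s)
Step 1: at (2.5, -1), ∇φ = (13, -17.5) → (2.5, -1) − 0.1·(13, -17.5) = (1.2, 0.75)
Step 2: at (1.2, 0.75), ∇φ = (2.55, 3.9) → (1.2, 0.75) − 0.1·(2.55, 3.9) = (0.945, 0.36)
Step 3: at (0.945, 0.36), ∇φ = (2.7, 0.765) → (0.945, 0.36) − 0.1·(2.7, 0.765) = (0.675, 0.2835)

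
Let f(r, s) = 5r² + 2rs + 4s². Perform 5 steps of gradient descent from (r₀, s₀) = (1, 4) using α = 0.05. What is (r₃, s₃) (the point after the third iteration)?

(-0.227, 0.84)

∇f = (10r + 2s, 2r + 8s)
(r₁, s₁) = (1, 4) − 0.05·(18, 34) = (0.1, 2.3)
(r₂, s₂) = (0.1, 2.3) − 0.05·(5.6, 18.6) = (-0.18, 1.37)
(r₃, s₃) = (-0.18, 1.37) − 0.05·(0.94, 10.6) = (-0.227, 0.84)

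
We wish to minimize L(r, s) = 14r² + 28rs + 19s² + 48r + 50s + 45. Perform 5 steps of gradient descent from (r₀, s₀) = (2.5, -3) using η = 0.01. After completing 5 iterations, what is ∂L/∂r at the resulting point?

∇L = (28r + 28s + 48, 28r + 38s + 50)
Step 1: at (2.5, -3), ∇L = (34, 6) → (2.5, -3) − 0.01·(34, 6) = (2.16, -3.06)
Step 2: at (2.16, -3.06), ∇L = (22.8, -5.8) → (2.16, -3.06) − 0.01·(22.8, -5.8) = (1.932, -3.002)
Step 3: at (1.932, -3.002), ∇L = (18.04, -9.98) → (1.932, -3.002) − 0.01·(18.04, -9.98) = (1.7516, -2.9022)
Step 4: at (1.7516, -2.9022), ∇L = (15.7832, -11.2388) → (1.7516, -2.9022) − 0.01·(15.7832, -11.2388) = (1.593768, -2.789812)
Step 5: at (1.593768, -2.789812), ∇L = (14.510768, -11.387352) → (1.593768, -2.789812) − 0.01·(14.510768, -11.387352) = (1.44866032, -2.67593848)
∂L/∂r at (1.44866032, -2.67593848) = 13.63621152

13.63621152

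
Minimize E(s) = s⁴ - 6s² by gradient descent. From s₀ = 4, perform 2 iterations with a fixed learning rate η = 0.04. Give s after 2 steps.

6.50585088

E′(s) = 4s³ - 12s
s₁ = 4 − 0.04·208 = -4.32
s₂ = -4.32 − 0.04·(-270.646272) = 6.50585088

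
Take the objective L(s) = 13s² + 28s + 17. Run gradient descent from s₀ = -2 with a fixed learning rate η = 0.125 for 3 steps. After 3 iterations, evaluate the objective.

L′(s) = 26s + 28
s₁ = -2 − 0.125·(-24) = 1
s₂ = 1 − 0.125·54 = -5.75
s₃ = -5.75 − 0.125·(-121.5) = 9.4375
L(9.4375) = 1439.11328125

1439.11328125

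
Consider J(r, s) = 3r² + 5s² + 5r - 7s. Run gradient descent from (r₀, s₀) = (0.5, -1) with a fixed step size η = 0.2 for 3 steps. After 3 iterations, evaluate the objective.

∇J = (6r + 5, 10s - 7)
Step 1: at (0.5, -1), ∇J = (8, -17) → (0.5, -1) − 0.2·(8, -17) = (-1.1, 2.4)
Step 2: at (-1.1, 2.4), ∇J = (-1.6, 17) → (-1.1, 2.4) − 0.2·(-1.6, 17) = (-0.78, -1)
Step 3: at (-0.78, -1), ∇J = (0.32, -17) → (-0.78, -1) − 0.2·(0.32, -17) = (-0.844, 2.4)
J(-0.844, 2.4) = 9.917008

9.917008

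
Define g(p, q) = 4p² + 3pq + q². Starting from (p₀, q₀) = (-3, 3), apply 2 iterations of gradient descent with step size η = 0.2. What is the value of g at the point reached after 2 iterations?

∇g = (8p + 3q, 3p + 2q)
(p₁, q₁) = (-3, 3) − 0.2·(-15, -3) = (0, 3.6)
(p₂, q₂) = (0, 3.6) − 0.2·(10.8, 7.2) = (-2.16, 2.16)
g(-2.16, 2.16) = 9.3312

9.3312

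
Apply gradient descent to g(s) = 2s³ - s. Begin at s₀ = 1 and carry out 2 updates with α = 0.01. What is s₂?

g′(s) = 6s² - 1
Step 1: g′(1) = 5; s₁ = 1 − 0.01·5 = 0.95
Step 2: g′(0.95) = 4.415; s₂ = 0.95 − 0.01·4.415 = 0.90585

0.90585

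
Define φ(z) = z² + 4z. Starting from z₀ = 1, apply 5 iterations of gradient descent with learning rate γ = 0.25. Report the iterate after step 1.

-0.5

φ′(z) = 2z + 4
Step 1: φ′(1) = 6; z₁ = 1 − 0.25·6 = -0.5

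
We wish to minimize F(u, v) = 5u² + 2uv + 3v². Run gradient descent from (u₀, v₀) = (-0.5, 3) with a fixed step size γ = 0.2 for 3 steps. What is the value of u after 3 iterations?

-1.004

∇F = (10u + 2v, 2u + 6v)
(u₁, v₁) = (-0.5, 3) − 0.2·(1, 17) = (-0.7, -0.4)
(u₂, v₂) = (-0.7, -0.4) − 0.2·(-7.8, -3.8) = (0.86, 0.36)
(u₃, v₃) = (0.86, 0.36) − 0.2·(9.32, 3.88) = (-1.004, -0.416)
u = -1.004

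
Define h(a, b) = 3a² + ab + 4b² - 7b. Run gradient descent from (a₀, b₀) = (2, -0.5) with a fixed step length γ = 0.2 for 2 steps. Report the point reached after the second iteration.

∇h = (6a + b, a + 8b - 7)
(a₁, b₁) = (2, -0.5) − 0.2·(11.5, -9) = (-0.3, 1.3)
(a₂, b₂) = (-0.3, 1.3) − 0.2·(-0.5, 3.1) = (-0.2, 0.68)

(-0.2, 0.68)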